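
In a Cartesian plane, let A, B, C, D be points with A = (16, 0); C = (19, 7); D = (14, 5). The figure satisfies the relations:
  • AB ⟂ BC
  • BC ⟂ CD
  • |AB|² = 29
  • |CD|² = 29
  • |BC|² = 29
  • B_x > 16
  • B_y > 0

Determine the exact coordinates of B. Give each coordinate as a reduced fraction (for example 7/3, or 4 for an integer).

1. B_x = 21  [[BC ⟂ CD ⇒ 5x+2y-109=0] ∩ [|B−(16, 0)|²=29]]
2. B_y = 2  [[BC ⟂ CD ⇒ 5x+2y-109=0] ∩ [|B−(16, 0)|²=29]]
   so B = (21, 2)

B = (21, 2)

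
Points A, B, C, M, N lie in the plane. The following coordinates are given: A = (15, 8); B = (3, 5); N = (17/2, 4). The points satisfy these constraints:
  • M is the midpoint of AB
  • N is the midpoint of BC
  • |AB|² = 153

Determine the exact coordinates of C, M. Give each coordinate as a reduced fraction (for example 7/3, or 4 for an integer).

1. M_x = 9  [2·M = A+B = (15, 8)+(3, 5)]
2. M_y = 13/2  [2·M = A+B = (15, 8)+(3, 5)]
   so M = (9, 13/2)
3. C_x = 14  [C = 2·N−B = 2·(17/2, 4)−(3, 5)]
4. C_y = 3  [C = 2·N−B = 2·(17/2, 4)−(3, 5)]
   so C = (14, 3)

C = (14, 3)
M = (9, 13/2)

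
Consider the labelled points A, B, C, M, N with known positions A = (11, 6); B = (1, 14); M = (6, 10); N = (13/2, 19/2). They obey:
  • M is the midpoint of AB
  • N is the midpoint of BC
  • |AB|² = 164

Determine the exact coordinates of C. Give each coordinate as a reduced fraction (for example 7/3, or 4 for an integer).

C = (12, 5)

1. C_x = 12  [C = 2·N−B = 2·(13/2, 19/2)−(1, 14)]
2. C_y = 5  [C = 2·N−B = 2·(13/2, 19/2)−(1, 14)]
   so C = (12, 5)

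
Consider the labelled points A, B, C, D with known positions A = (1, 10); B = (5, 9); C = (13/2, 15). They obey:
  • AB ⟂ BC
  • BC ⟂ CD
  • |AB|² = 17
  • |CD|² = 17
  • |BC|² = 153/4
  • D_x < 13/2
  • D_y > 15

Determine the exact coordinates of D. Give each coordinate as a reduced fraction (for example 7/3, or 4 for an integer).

1. D_x = 5/2  [[BC ⟂ CD ⇒ 3/2x+6y-399/4=0] ∩ [|D−(13/2, 15)|²=17]]
2. D_y = 16  [[BC ⟂ CD ⇒ 3/2x+6y-399/4=0] ∩ [|D−(13/2, 15)|²=17]]
   so D = (5/2, 16)

D = (5/2, 16)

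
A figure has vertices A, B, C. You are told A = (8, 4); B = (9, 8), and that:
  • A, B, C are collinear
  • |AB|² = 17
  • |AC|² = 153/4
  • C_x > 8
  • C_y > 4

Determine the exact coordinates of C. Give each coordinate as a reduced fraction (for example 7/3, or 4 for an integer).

C = (19/2, 10)

1. C_x = 19/2  [[A, B, C are collinear ⇒ -4x+1y+28=0] ∩ [|C−(8, 4)|²=153/4]]
2. C_y = 10  [[A, B, C are collinear ⇒ -4x+1y+28=0] ∩ [|C−(8, 4)|²=153/4]]
   so C = (19/2, 10)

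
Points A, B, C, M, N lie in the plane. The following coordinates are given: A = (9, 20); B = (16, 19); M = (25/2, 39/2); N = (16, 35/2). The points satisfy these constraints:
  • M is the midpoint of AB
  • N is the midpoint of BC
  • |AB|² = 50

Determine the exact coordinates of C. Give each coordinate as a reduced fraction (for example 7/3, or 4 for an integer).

1. C_x = 16  [C = 2·N−B = 2·(16, 35/2)−(16, 19)]
2. C_y = 16  [C = 2·N−B = 2·(16, 35/2)−(16, 19)]
   so C = (16, 16)

C = (16, 16)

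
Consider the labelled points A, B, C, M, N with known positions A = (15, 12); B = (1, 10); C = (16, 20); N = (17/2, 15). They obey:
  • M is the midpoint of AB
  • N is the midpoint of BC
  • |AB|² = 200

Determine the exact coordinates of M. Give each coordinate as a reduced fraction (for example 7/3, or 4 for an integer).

1. M_x = 8  [2·M = A+B = (15, 12)+(1, 10)]
2. M_y = 11  [2·M = A+B = (15, 12)+(1, 10)]
   so M = (8, 11)

M = (8, 11)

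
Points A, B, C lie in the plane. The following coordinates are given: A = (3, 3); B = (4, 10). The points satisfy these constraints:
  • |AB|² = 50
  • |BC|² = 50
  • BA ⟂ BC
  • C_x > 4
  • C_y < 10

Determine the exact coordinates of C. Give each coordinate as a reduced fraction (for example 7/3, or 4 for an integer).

C = (11, 9)

1. C_x = 11  [[BA ⟂ BC ⇒ -1x-7y+74=0] ∩ [|C−(4, 10)|²=50]]
2. C_y = 9  [[BA ⟂ BC ⇒ -1x-7y+74=0] ∩ [|C−(4, 10)|²=50]]
   so C = (11, 9)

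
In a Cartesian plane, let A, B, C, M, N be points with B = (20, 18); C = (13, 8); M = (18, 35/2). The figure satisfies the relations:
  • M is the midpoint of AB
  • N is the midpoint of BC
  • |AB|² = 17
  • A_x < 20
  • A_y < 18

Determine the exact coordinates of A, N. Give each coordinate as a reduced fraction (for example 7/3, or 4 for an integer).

A = (16, 17)
N = (33/2, 13)

1. A_x = 16  [A = 2·M−B = 2·(18, 35/2)−(20, 18)]
2. A_y = 17  [A = 2·M−B = 2·(18, 35/2)−(20, 18)]
   so A = (16, 17)
3. N_x = 33/2  [2·N = B+C = (20, 18)+(13, 8)]
4. N_y = 13  [2·N = B+C = (20, 18)+(13, 8)]
   so N = (33/2, 13)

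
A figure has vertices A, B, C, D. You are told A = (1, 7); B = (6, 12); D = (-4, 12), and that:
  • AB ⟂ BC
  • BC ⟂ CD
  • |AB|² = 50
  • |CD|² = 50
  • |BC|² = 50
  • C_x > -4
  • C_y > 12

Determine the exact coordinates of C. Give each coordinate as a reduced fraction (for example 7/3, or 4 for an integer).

1. C_x = 1  [[AB ⟂ BC ⇒ 5x+5y-90=0] ∩ [|C−(-4, 12)|²=50]]
2. C_y = 17  [[AB ⟂ BC ⇒ 5x+5y-90=0] ∩ [|C−(-4, 12)|²=50]]
   so C = (1, 17)

C = (1, 17)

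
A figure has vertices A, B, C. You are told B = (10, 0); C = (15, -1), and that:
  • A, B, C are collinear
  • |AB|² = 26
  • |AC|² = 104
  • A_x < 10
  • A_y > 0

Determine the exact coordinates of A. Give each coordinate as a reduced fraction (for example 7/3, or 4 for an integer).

1. A_x = 5  [[A, B, C are collinear ⇒ 1x+5y-10=0] ∩ [|A−(10, 0)|²=26]]
2. A_y = 1  [[A, B, C are collinear ⇒ 1x+5y-10=0] ∩ [|A−(10, 0)|²=26]]
   so A = (5, 1)

A = (5, 1)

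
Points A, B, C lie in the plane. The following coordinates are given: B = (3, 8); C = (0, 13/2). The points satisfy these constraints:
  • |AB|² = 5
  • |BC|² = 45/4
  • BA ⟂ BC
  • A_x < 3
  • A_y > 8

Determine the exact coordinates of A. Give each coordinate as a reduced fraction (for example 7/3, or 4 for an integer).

1. A_x = 2  [[BA ⟂ BC ⇒ -3x-3/2y+21=0] ∩ [|A−(3, 8)|²=5]]
2. A_y = 10  [[BA ⟂ BC ⇒ -3x-3/2y+21=0] ∩ [|A−(3, 8)|²=5]]
   so A = (2, 10)

A = (2, 10)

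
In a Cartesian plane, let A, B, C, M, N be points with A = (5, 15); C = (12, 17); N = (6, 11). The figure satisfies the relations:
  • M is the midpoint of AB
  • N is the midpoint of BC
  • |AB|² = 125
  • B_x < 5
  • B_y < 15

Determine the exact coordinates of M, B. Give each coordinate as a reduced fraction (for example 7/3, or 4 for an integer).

M = (5/2, 10)
B = (0, 5)

1. B_x = 0  [B = 2·N−C = 2·(6, 11)−(12, 17)]
2. B_y = 5  [B = 2·N−C = 2·(6, 11)−(12, 17)]
   so B = (0, 5)
3. M_x = 5/2  [2·M = A+B = (5, 15)+(0, 5)]
4. M_y = 10  [2·M = A+B = (5, 15)+(0, 5)]
   so M = (5/2, 10)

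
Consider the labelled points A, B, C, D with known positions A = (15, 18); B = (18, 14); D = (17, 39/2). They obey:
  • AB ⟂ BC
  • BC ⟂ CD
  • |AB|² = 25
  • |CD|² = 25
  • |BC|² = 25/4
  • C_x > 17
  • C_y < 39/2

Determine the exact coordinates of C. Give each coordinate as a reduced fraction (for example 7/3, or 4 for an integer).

C = (20, 31/2)

1. C_x = 20  [[AB ⟂ BC ⇒ 3x-4y+2=0] ∩ [|C−(17, 39/2)|²=25]]
2. C_y = 31/2  [[AB ⟂ BC ⇒ 3x-4y+2=0] ∩ [|C−(17, 39/2)|²=25]]
   so C = (20, 31/2)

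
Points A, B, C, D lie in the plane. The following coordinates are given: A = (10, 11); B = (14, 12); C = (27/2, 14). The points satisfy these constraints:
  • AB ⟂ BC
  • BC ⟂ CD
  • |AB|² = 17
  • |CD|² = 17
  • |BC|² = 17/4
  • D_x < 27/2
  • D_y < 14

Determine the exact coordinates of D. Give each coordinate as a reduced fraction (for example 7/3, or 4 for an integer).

1. D_x = 19/2  [[BC ⟂ CD ⇒ -1/2x+2y-85/4=0] ∩ [|D−(27/2, 14)|²=17]]
2. D_y = 13  [[BC ⟂ CD ⇒ -1/2x+2y-85/4=0] ∩ [|D−(27/2, 14)|²=17]]
   so D = (19/2, 13)

D = (19/2, 13)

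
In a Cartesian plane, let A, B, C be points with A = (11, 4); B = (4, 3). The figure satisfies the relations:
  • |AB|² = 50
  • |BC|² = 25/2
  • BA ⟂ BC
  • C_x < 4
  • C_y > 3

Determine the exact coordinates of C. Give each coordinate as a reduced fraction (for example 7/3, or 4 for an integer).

1. C_x = 7/2  [[BA ⟂ BC ⇒ 7x+1y-31=0] ∩ [|C−(4, 3)|²=25/2]]
2. C_y = 13/2  [[BA ⟂ BC ⇒ 7x+1y-31=0] ∩ [|C−(4, 3)|²=25/2]]
   so C = (7/2, 13/2)

C = (7/2, 13/2)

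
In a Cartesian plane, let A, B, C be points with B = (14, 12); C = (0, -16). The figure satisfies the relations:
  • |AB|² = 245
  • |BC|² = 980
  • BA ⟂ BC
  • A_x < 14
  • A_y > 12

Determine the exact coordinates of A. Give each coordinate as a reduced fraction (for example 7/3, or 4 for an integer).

A = (0, 19)

1. A_x = 0  [[BA ⟂ BC ⇒ -14x-28y+532=0] ∩ [|A−(14, 12)|²=245]]
2. A_y = 19  [[BA ⟂ BC ⇒ -14x-28y+532=0] ∩ [|A−(14, 12)|²=245]]
   so A = (0, 19)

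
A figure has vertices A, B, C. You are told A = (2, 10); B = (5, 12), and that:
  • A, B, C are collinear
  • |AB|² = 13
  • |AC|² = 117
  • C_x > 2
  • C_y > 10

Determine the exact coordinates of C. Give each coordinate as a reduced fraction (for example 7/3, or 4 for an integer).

C = (11, 16)

1. C_x = 11  [[A, B, C are collinear ⇒ -2x+3y-26=0] ∩ [|C−(2, 10)|²=117]]
2. C_y = 16  [[A, B, C are collinear ⇒ -2x+3y-26=0] ∩ [|C−(2, 10)|²=117]]
   so C = (11, 16)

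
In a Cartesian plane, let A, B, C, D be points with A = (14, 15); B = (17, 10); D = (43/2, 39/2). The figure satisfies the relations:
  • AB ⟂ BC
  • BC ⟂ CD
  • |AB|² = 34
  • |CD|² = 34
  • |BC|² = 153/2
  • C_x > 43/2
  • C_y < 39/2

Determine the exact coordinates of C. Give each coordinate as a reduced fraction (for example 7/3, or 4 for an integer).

C = (49/2, 29/2)

1. C_x = 49/2  [[AB ⟂ BC ⇒ 3x-5y-1=0] ∩ [|C−(43/2, 39/2)|²=34]]
2. C_y = 29/2  [[AB ⟂ BC ⇒ 3x-5y-1=0] ∩ [|C−(43/2, 39/2)|²=34]]
   so C = (49/2, 29/2)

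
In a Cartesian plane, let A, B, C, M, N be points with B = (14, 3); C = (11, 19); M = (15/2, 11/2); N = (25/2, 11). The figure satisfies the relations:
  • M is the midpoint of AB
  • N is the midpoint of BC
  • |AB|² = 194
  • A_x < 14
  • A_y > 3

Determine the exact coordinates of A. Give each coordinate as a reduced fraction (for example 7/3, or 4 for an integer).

1. A_x = 1  [A = 2·M−B = 2·(15/2, 11/2)−(14, 3)]
2. A_y = 8  [A = 2·M−B = 2·(15/2, 11/2)−(14, 3)]
   so A = (1, 8)

A = (1, 8)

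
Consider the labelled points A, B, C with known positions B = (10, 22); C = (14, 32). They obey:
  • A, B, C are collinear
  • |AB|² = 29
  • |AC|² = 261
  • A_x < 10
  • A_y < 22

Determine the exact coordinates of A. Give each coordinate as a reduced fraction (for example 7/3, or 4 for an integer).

1. A_x = 8  [[A, B, C are collinear ⇒ -10x+4y+12=0] ∩ [|A−(10, 22)|²=29]]
2. A_y = 17  [[A, B, C are collinear ⇒ -10x+4y+12=0] ∩ [|A−(10, 22)|²=29]]
   so A = (8, 17)

A = (8, 17)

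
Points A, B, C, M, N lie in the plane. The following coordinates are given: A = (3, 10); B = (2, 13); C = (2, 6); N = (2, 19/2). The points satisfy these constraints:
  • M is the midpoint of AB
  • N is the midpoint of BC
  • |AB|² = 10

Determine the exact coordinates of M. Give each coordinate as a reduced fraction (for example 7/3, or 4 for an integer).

1. M_x = 5/2  [2·M = A+B = (3, 10)+(2, 13)]
2. M_y = 23/2  [2·M = A+B = (3, 10)+(2, 13)]
   so M = (5/2, 23/2)

M = (5/2, 23/2)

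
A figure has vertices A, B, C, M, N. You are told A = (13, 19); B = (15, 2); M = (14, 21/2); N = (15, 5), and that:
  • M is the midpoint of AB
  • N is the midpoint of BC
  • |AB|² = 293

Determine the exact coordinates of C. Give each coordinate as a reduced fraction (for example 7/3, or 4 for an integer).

1. C_x = 15  [C = 2·N−B = 2·(15, 5)−(15, 2)]
2. C_y = 8  [C = 2·N−B = 2·(15, 5)−(15, 2)]
   so C = (15, 8)

C = (15, 8)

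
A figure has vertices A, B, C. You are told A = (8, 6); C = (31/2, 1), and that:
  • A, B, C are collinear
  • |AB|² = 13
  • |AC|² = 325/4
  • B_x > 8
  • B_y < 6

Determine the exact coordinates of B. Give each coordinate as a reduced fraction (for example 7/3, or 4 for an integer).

1. B_x = 11  [[A, B, C are collinear ⇒ -5x-15/2y+85=0] ∩ [|B−(8, 6)|²=13]]
2. B_y = 4  [[A, B, C are collinear ⇒ -5x-15/2y+85=0] ∩ [|B−(8, 6)|²=13]]
   so B = (11, 4)

B = (11, 4)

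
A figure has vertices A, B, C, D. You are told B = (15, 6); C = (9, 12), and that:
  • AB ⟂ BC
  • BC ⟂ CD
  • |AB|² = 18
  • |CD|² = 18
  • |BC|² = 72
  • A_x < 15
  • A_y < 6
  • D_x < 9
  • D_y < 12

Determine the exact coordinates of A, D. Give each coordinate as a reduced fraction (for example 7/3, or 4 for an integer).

A = (12, 3)
D = (6, 9)

1. A_x = 12  [[AB ⟂ BC ⇒ 6x-6y-54=0] ∩ [|A−(15, 6)|²=18]]
2. A_y = 3  [[AB ⟂ BC ⇒ 6x-6y-54=0] ∩ [|A−(15, 6)|²=18]]
   so A = (12, 3)
3. D_x = 6  [[BC ⟂ CD ⇒ -6x+6y-18=0] ∩ [|D−(9, 12)|²=18]]
4. D_y = 9  [[BC ⟂ CD ⇒ -6x+6y-18=0] ∩ [|D−(9, 12)|²=18]]
   so D = (6, 9)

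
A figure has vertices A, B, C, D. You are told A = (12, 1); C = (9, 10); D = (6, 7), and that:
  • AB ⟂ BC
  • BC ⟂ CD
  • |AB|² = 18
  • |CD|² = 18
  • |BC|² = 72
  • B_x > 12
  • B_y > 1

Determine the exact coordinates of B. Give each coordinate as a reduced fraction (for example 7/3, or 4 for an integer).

B = (15, 4)

1. B_x = 15  [[BC ⟂ CD ⇒ 3x+3y-57=0] ∩ [|B−(12, 1)|²=18]]
2. B_y = 4  [[BC ⟂ CD ⇒ 3x+3y-57=0] ∩ [|B−(12, 1)|²=18]]
   so B = (15, 4)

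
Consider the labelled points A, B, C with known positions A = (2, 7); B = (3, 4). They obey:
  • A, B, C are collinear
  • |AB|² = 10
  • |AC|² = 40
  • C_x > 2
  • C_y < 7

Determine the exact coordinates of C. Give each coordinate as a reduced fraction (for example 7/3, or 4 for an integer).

C = (4, 1)

1. C_x = 4  [[A, B, C are collinear ⇒ 3x+1y-13=0] ∩ [|C−(2, 7)|²=40]]
2. C_y = 1  [[A, B, C are collinear ⇒ 3x+1y-13=0] ∩ [|C−(2, 7)|²=40]]
   so C = (4, 1)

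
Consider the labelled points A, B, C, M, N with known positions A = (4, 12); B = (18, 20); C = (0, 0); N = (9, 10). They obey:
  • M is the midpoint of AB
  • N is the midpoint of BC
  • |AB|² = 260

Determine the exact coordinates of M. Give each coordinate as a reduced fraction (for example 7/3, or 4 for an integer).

M = (11, 16)

1. M_x = 11  [2·M = A+B = (4, 12)+(18, 20)]
2. M_y = 16  [2·M = A+B = (4, 12)+(18, 20)]
   so M = (11, 16)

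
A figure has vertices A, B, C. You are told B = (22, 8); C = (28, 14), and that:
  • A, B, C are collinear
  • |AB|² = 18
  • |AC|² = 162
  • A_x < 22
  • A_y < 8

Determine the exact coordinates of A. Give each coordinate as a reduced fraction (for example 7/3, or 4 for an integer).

A = (19, 5)

1. A_x = 19  [[A, B, C are collinear ⇒ -6x+6y+84=0] ∩ [|A−(22, 8)|²=18]]
2. A_y = 5  [[A, B, C are collinear ⇒ -6x+6y+84=0] ∩ [|A−(22, 8)|²=18]]
   so A = (19, 5)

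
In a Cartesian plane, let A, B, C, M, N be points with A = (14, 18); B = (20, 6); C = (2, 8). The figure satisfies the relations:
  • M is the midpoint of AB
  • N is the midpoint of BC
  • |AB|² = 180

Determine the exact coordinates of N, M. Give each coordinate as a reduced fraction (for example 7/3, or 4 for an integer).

N = (11, 7)
M = (17, 12)

1. M_x = 17  [2·M = A+B = (14, 18)+(20, 6)]
2. M_y = 12  [2·M = A+B = (14, 18)+(20, 6)]
   so M = (17, 12)
3. N_x = 11  [2·N = B+C = (20, 6)+(2, 8)]
4. N_y = 7  [2·N = B+C = (20, 6)+(2, 8)]
   so N = (11, 7)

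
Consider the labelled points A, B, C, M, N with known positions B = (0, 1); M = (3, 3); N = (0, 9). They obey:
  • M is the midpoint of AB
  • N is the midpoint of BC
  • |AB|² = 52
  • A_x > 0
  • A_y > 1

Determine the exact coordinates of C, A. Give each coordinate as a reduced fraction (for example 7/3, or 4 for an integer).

1. A_x = 6  [A = 2·M−B = 2·(3, 3)−(0, 1)]
2. A_y = 5  [A = 2·M−B = 2·(3, 3)−(0, 1)]
   so A = (6, 5)
3. C_x = 0  [C = 2·N−B = 2·(0, 9)−(0, 1)]
4. C_y = 17  [C = 2·N−B = 2·(0, 9)−(0, 1)]
   so C = (0, 17)

C = (0, 17)
A = (6, 5)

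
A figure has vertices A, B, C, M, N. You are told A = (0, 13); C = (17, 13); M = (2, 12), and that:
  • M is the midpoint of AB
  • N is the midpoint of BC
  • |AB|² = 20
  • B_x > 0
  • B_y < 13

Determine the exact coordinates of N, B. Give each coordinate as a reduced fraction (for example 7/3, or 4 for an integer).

1. B_x = 4  [B = 2·M−A = 2·(2, 12)−(0, 13)]
2. B_y = 11  [B = 2·M−A = 2·(2, 12)−(0, 13)]
   so B = (4, 11)
3. N_x = 21/2  [2·N = B+C = (4, 11)+(17, 13)]
4. N_y = 12  [2·N = B+C = (4, 11)+(17, 13)]
   so N = (21/2, 12)

N = (21/2, 12)
B = (4, 11)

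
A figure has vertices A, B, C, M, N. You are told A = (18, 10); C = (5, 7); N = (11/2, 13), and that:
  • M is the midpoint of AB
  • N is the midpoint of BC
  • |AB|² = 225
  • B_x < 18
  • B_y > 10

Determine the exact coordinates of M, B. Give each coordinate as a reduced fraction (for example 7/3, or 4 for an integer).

M = (12, 29/2)
B = (6, 19)

1. B_x = 6  [B = 2·N−C = 2·(11/2, 13)−(5, 7)]
2. B_y = 19  [B = 2·N−C = 2·(11/2, 13)−(5, 7)]
   so B = (6, 19)
3. M_x = 12  [2·M = A+B = (18, 10)+(6, 19)]
4. M_y = 29/2  [2·M = A+B = (18, 10)+(6, 19)]
   so M = (12, 29/2)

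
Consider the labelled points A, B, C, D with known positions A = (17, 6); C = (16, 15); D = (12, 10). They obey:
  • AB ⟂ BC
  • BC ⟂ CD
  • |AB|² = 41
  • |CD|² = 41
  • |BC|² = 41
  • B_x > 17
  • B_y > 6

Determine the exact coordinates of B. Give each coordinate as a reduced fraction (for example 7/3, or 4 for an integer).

B = (21, 11)

1. B_x = 21  [[BC ⟂ CD ⇒ 4x+5y-139=0] ∩ [|B−(17, 6)|²=41]]
2. B_y = 11  [[BC ⟂ CD ⇒ 4x+5y-139=0] ∩ [|B−(17, 6)|²=41]]
   so B = (21, 11)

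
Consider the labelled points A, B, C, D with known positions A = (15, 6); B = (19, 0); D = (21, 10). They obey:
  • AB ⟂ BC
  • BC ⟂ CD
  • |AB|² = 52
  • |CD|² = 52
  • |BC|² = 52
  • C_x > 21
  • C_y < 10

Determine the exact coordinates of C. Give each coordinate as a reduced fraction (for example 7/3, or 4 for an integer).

1. C_x = 25  [[AB ⟂ BC ⇒ 4x-6y-76=0] ∩ [|C−(21, 10)|²=52]]
2. C_y = 4  [[AB ⟂ BC ⇒ 4x-6y-76=0] ∩ [|C−(21, 10)|²=52]]
   so C = (25, 4)

C = (25, 4)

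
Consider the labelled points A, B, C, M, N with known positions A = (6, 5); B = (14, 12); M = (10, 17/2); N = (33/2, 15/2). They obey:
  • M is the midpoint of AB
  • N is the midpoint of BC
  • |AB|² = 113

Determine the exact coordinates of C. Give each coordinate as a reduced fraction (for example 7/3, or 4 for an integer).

C = (19, 3)

1. C_x = 19  [C = 2·N−B = 2·(33/2, 15/2)−(14, 12)]
2. C_y = 3  [C = 2·N−B = 2·(33/2, 15/2)−(14, 12)]
   so C = (19, 3)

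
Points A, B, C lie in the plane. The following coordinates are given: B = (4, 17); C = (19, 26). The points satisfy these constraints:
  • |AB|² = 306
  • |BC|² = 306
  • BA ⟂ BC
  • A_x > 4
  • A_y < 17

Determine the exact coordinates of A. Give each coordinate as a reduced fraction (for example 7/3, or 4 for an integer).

1. A_x = 13  [[BA ⟂ BC ⇒ 15x+9y-213=0] ∩ [|A−(4, 17)|²=306]]
2. A_y = 2  [[BA ⟂ BC ⇒ 15x+9y-213=0] ∩ [|A−(4, 17)|²=306]]
   so A = (13, 2)

A = (13, 2)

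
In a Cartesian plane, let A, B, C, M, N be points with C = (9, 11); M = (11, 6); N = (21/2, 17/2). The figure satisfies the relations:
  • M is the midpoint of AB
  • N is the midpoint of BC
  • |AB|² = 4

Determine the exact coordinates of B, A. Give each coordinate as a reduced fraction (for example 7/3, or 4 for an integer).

1. B_x = 12  [B = 2·N−C = 2·(21/2, 17/2)−(9, 11)]
2. B_y = 6  [B = 2·N−C = 2·(21/2, 17/2)−(9, 11)]
   so B = (12, 6)
3. A_x = 10  [A = 2·M−B = 2·(11, 6)−(12, 6)]
4. A_y = 6  [A = 2·M−B = 2·(11, 6)−(12, 6)]
   so A = (10, 6)

B = (12, 6)
A = (10, 6)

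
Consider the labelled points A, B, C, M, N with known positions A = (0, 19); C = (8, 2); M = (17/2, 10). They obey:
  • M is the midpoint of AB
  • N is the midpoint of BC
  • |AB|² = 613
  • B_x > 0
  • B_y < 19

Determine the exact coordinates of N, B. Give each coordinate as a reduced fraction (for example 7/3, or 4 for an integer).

1. B_x = 17  [B = 2·M−A = 2·(17/2, 10)−(0, 19)]
2. B_y = 1  [B = 2·M−A = 2·(17/2, 10)−(0, 19)]
   so B = (17, 1)
3. N_x = 25/2  [2·N = B+C = (17, 1)+(8, 2)]
4. N_y = 3/2  [2·N = B+C = (17, 1)+(8, 2)]
   so N = (25/2, 3/2)

N = (25/2, 3/2)
B = (17, 1)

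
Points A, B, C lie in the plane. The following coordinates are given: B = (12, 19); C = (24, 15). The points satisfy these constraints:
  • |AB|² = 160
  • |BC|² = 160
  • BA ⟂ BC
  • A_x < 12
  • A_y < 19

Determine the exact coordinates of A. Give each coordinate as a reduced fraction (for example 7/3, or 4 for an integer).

1. A_x = 8  [[BA ⟂ BC ⇒ 12x-4y-68=0] ∩ [|A−(12, 19)|²=160]]
2. A_y = 7  [[BA ⟂ BC ⇒ 12x-4y-68=0] ∩ [|A−(12, 19)|²=160]]
   so A = (8, 7)

A = (8, 7)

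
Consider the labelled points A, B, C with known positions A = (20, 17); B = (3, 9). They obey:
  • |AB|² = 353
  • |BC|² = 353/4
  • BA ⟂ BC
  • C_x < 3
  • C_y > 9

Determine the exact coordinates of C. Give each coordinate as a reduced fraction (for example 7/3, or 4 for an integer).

1. C_x = -1  [[BA ⟂ BC ⇒ 17x+8y-123=0] ∩ [|C−(3, 9)|²=353/4]]
2. C_y = 35/2  [[BA ⟂ BC ⇒ 17x+8y-123=0] ∩ [|C−(3, 9)|²=353/4]]
   so C = (-1, 35/2)

C = (-1, 35/2)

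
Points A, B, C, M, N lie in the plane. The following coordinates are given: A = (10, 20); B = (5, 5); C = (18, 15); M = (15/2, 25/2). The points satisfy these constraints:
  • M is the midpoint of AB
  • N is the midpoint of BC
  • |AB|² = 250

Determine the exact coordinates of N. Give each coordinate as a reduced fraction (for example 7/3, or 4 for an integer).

1. N_x = 23/2  [2·N = B+C = (5, 5)+(18, 15)]
2. N_y = 10  [2·N = B+C = (5, 5)+(18, 15)]
   so N = (23/2, 10)

N = (23/2, 10)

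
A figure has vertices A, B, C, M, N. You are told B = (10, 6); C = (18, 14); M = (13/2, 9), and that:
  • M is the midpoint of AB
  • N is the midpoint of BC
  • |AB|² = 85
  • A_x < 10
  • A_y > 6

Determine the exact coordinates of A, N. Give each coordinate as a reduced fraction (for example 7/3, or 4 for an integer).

A = (3, 12)
N = (14, 10)

1. A_x = 3  [A = 2·M−B = 2·(13/2, 9)−(10, 6)]
2. A_y = 12  [A = 2·M−B = 2·(13/2, 9)−(10, 6)]
   so A = (3, 12)
3. N_x = 14  [2·N = B+C = (10, 6)+(18, 14)]
4. N_y = 10  [2·N = B+C = (10, 6)+(18, 14)]
   so N = (14, 10)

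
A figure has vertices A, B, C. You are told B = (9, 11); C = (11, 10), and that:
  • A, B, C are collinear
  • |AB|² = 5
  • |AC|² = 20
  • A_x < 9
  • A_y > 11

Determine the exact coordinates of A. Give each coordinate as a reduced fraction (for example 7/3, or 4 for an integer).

1. A_x = 7  [[A, B, C are collinear ⇒ 1x+2y-31=0] ∩ [|A−(9, 11)|²=5]]
2. A_y = 12  [[A, B, C are collinear ⇒ 1x+2y-31=0] ∩ [|A−(9, 11)|²=5]]
   so A = (7, 12)

A = (7, 12)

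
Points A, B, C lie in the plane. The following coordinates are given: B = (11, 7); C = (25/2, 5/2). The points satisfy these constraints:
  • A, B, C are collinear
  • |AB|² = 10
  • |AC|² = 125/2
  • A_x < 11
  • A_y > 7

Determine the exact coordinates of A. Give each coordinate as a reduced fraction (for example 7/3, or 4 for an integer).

1. A_x = 10  [[A, B, C are collinear ⇒ 9/2x+3/2y-60=0] ∩ [|A−(11, 7)|²=10]]
2. A_y = 10  [[A, B, C are collinear ⇒ 9/2x+3/2y-60=0] ∩ [|A−(11, 7)|²=10]]
   so A = (10, 10)

A = (10, 10)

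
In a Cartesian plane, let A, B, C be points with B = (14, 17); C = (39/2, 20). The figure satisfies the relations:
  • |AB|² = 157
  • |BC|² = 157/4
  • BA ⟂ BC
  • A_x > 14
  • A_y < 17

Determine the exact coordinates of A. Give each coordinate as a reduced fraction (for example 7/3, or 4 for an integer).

1. A_x = 20  [[BA ⟂ BC ⇒ 11/2x+3y-128=0] ∩ [|A−(14, 17)|²=157]]
2. A_y = 6  [[BA ⟂ BC ⇒ 11/2x+3y-128=0] ∩ [|A−(14, 17)|²=157]]
   so A = (20, 6)

A = (20, 6)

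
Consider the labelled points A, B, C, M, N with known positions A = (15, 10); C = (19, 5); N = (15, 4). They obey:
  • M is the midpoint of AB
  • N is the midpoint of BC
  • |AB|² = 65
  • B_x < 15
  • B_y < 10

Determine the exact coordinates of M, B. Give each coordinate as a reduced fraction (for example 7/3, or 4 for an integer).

1. B_x = 11  [B = 2·N−C = 2·(15, 4)−(19, 5)]
2. B_y = 3  [B = 2·N−C = 2·(15, 4)−(19, 5)]
   so B = (11, 3)
3. M_x = 13  [2·M = A+B = (15, 10)+(11, 3)]
4. M_y = 13/2  [2·M = A+B = (15, 10)+(11, 3)]
   so M = (13, 13/2)

M = (13, 13/2)
B = (11, 3)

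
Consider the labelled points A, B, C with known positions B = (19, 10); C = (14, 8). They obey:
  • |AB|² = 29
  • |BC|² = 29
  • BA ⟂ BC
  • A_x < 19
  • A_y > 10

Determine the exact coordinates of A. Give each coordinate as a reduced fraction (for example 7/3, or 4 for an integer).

1. A_x = 17  [[BA ⟂ BC ⇒ -5x-2y+115=0] ∩ [|A−(19, 10)|²=29]]
2. A_y = 15  [[BA ⟂ BC ⇒ -5x-2y+115=0] ∩ [|A−(19, 10)|²=29]]
   so A = (17, 15)

A = (17, 15)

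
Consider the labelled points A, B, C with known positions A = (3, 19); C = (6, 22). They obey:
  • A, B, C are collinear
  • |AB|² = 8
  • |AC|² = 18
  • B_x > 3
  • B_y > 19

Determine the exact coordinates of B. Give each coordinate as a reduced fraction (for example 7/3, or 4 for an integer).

B = (5, 21)

1. B_x = 5  [[A, B, C are collinear ⇒ 3x-3y+48=0] ∩ [|B−(3, 19)|²=8]]
2. B_y = 21  [[A, B, C are collinear ⇒ 3x-3y+48=0] ∩ [|B−(3, 19)|²=8]]
   so B = (5, 21)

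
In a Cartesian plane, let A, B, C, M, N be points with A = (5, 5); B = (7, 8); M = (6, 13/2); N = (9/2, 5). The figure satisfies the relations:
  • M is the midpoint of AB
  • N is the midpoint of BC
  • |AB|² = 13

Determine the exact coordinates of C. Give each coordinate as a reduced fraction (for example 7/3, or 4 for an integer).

C = (2, 2)

1. C_x = 2  [C = 2·N−B = 2·(9/2, 5)−(7, 8)]
2. C_y = 2  [C = 2·N−B = 2·(9/2, 5)−(7, 8)]
   so C = (2, 2)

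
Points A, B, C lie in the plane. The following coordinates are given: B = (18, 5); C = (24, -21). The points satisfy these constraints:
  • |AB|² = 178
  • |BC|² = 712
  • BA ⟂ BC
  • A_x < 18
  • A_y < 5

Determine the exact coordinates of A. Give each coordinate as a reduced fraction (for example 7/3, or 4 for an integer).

1. A_x = 5  [[BA ⟂ BC ⇒ 6x-26y+22=0] ∩ [|A−(18, 5)|²=178]]
2. A_y = 2  [[BA ⟂ BC ⇒ 6x-26y+22=0] ∩ [|A−(18, 5)|²=178]]
   so A = (5, 2)

A = (5, 2)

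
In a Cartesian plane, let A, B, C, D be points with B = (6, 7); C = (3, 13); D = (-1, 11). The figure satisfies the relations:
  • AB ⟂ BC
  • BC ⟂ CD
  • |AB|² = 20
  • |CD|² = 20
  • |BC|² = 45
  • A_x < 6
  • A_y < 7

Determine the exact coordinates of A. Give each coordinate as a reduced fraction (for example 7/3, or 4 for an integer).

A = (2, 5)

1. A_x = 2  [[AB ⟂ BC ⇒ 3x-6y+24=0] ∩ [|A−(6, 7)|²=20]]
2. A_y = 5  [[AB ⟂ BC ⇒ 3x-6y+24=0] ∩ [|A−(6, 7)|²=20]]
   so A = (2, 5)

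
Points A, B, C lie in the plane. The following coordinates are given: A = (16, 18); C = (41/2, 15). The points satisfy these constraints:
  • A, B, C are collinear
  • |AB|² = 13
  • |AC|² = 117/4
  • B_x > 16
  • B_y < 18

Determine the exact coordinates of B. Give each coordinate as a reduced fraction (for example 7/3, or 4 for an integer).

B = (19, 16)

1. B_x = 19  [[A, B, C are collinear ⇒ -3x-9/2y+129=0] ∩ [|B−(16, 18)|²=13]]
2. B_y = 16  [[A, B, C are collinear ⇒ -3x-9/2y+129=0] ∩ [|B−(16, 18)|²=13]]
   so B = (19, 16)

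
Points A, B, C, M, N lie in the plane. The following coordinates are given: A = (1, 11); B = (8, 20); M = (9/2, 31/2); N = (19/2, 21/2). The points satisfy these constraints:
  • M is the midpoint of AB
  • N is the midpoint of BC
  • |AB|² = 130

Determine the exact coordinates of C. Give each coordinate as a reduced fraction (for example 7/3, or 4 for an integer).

C = (11, 1)

1. C_x = 11  [C = 2·N−B = 2·(19/2, 21/2)−(8, 20)]
2. C_y = 1  [C = 2·N−B = 2·(19/2, 21/2)−(8, 20)]
   so C = (11, 1)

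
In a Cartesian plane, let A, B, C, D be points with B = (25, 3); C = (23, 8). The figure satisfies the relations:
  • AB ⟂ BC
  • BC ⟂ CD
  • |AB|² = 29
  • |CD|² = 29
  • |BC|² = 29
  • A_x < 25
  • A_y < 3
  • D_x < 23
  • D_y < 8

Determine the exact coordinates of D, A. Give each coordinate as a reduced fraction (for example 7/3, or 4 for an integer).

D = (18, 6)
A = (20, 1)

1. D_x = 18  [[BC ⟂ CD ⇒ -2x+5y+6=0] ∩ [|D−(23, 8)|²=29]]
2. D_y = 6  [[BC ⟂ CD ⇒ -2x+5y+6=0] ∩ [|D−(23, 8)|²=29]]
   so D = (18, 6)
3. A_x = 20  [[AB ⟂ BC ⇒ 2x-5y-35=0] ∩ [|A−(25, 3)|²=29]]
4. A_y = 1  [[AB ⟂ BC ⇒ 2x-5y-35=0] ∩ [|A−(25, 3)|²=29]]
   so A = (20, 1)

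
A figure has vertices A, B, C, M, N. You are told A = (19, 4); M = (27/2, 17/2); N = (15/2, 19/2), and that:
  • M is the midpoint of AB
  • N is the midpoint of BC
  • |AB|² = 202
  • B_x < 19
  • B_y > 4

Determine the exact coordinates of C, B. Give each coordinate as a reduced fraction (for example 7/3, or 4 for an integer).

C = (7, 6)
B = (8, 13)

1. B_x = 8  [B = 2·M−A = 2·(27/2, 17/2)−(19, 4)]
2. B_y = 13  [B = 2·M−A = 2·(27/2, 17/2)−(19, 4)]
   so B = (8, 13)
3. C_x = 7  [C = 2·N−B = 2·(15/2, 19/2)−(8, 13)]
4. C_y = 6  [C = 2·N−B = 2·(15/2, 19/2)−(8, 13)]
   so C = (7, 6)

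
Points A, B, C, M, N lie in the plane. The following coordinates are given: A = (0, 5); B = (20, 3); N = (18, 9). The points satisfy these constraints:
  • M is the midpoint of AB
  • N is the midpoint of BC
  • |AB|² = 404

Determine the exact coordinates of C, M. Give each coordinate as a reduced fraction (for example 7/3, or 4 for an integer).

1. M_x = 10  [2·M = A+B = (0, 5)+(20, 3)]
2. M_y = 4  [2·M = A+B = (0, 5)+(20, 3)]
   so M = (10, 4)
3. C_x = 16  [C = 2·N−B = 2·(18, 9)−(20, 3)]
4. C_y = 15  [C = 2·N−B = 2·(18, 9)−(20, 3)]
   so C = (16, 15)

C = (16, 15)
M = (10, 4)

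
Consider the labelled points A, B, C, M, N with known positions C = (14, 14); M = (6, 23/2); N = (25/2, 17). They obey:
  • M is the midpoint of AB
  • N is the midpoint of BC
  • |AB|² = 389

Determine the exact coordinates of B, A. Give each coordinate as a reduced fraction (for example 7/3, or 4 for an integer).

B = (11, 20)
A = (1, 3)

1. B_x = 11  [B = 2·N−C = 2·(25/2, 17)−(14, 14)]
2. B_y = 20  [B = 2·N−C = 2·(25/2, 17)−(14, 14)]
   so B = (11, 20)
3. A_x = 1  [A = 2·M−B = 2·(6, 23/2)−(11, 20)]
4. A_y = 3  [A = 2·M−B = 2·(6, 23/2)−(11, 20)]
   so A = (1, 3)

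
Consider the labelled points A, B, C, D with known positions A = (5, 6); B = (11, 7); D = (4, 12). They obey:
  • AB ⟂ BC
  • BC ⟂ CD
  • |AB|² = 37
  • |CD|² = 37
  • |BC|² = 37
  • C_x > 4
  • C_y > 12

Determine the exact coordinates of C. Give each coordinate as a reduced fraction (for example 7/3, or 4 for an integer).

C = (10, 13)

1. C_x = 10  [[AB ⟂ BC ⇒ 6x+1y-73=0] ∩ [|C−(4, 12)|²=37]]
2. C_y = 13  [[AB ⟂ BC ⇒ 6x+1y-73=0] ∩ [|C−(4, 12)|²=37]]
   so C = (10, 13)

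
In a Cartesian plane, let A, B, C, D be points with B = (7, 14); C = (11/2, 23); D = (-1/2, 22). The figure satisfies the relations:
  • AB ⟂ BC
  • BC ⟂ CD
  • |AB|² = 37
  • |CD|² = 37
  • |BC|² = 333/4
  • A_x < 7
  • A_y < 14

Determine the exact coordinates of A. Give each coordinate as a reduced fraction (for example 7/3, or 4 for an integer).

1. A_x = 1  [[AB ⟂ BC ⇒ 3/2x-9y+231/2=0] ∩ [|A−(7, 14)|²=37]]
2. A_y = 13  [[AB ⟂ BC ⇒ 3/2x-9y+231/2=0] ∩ [|A−(7, 14)|²=37]]
   so A = (1, 13)

A = (1, 13)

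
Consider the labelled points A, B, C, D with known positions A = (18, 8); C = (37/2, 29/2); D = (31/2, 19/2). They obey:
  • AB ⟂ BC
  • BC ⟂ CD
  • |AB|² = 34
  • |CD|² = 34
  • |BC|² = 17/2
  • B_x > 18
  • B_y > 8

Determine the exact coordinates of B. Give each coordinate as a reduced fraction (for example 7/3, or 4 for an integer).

1. B_x = 21  [[BC ⟂ CD ⇒ 3x+5y-128=0] ∩ [|B−(18, 8)|²=34]]
2. B_y = 13  [[BC ⟂ CD ⇒ 3x+5y-128=0] ∩ [|B−(18, 8)|²=34]]
   so B = (21, 13)

B = (21, 13)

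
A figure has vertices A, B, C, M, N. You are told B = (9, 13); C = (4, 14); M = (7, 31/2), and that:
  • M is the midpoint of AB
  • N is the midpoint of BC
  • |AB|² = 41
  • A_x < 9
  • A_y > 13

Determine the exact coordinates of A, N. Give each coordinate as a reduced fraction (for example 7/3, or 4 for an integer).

1. A_x = 5  [A = 2·M−B = 2·(7, 31/2)−(9, 13)]
2. A_y = 18  [A = 2·M−B = 2·(7, 31/2)−(9, 13)]
   so A = (5, 18)
3. N_x = 13/2  [2·N = B+C = (9, 13)+(4, 14)]
4. N_y = 27/2  [2·N = B+C = (9, 13)+(4, 14)]
   so N = (13/2, 27/2)

A = (5, 18)
N = (13/2, 27/2)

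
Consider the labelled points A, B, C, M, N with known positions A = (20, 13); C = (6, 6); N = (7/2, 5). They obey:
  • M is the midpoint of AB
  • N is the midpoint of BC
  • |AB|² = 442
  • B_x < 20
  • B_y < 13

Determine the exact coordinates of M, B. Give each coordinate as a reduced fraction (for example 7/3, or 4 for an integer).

M = (21/2, 17/2)
B = (1, 4)

1. B_x = 1  [B = 2·N−C = 2·(7/2, 5)−(6, 6)]
2. B_y = 4  [B = 2·N−C = 2·(7/2, 5)−(6, 6)]
   so B = (1, 4)
3. M_x = 21/2  [2·M = A+B = (20, 13)+(1, 4)]
4. M_y = 17/2  [2·M = A+B = (20, 13)+(1, 4)]
   so M = (21/2, 17/2)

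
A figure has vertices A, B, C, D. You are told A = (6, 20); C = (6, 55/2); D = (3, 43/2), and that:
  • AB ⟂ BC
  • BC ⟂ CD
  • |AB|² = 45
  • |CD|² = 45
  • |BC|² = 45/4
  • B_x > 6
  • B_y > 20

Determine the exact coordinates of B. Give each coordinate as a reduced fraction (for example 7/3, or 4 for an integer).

1. B_x = 9  [[BC ⟂ CD ⇒ 3x+6y-183=0] ∩ [|B−(6, 20)|²=45]]
2. B_y = 26  [[BC ⟂ CD ⇒ 3x+6y-183=0] ∩ [|B−(6, 20)|²=45]]
   so B = (9, 26)

B = (9, 26)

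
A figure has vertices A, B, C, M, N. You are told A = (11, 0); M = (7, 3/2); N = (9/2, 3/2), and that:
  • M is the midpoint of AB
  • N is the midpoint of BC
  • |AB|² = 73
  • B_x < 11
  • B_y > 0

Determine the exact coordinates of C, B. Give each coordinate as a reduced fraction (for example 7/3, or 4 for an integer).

C = (6, 0)
B = (3, 3)

1. B_x = 3  [B = 2·M−A = 2·(7, 3/2)−(11, 0)]
2. B_y = 3  [B = 2·M−A = 2·(7, 3/2)−(11, 0)]
   so B = (3, 3)
3. C_x = 6  [C = 2·N−B = 2·(9/2, 3/2)−(3, 3)]
4. C_y = 0  [C = 2·N−B = 2·(9/2, 3/2)−(3, 3)]
   so C = (6, 0)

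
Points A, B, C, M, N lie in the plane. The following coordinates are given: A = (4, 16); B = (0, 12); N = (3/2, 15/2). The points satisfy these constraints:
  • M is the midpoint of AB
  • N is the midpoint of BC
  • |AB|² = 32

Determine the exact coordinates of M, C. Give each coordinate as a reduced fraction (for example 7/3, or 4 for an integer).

1. M_x = 2  [2·M = A+B = (4, 16)+(0, 12)]
2. M_y = 14  [2·M = A+B = (4, 16)+(0, 12)]
   so M = (2, 14)
3. C_x = 3  [C = 2·N−B = 2·(3/2, 15/2)−(0, 12)]
4. C_y = 3  [C = 2·N−B = 2·(3/2, 15/2)−(0, 12)]
   so C = (3, 3)

M = (2, 14)
C = (3, 3)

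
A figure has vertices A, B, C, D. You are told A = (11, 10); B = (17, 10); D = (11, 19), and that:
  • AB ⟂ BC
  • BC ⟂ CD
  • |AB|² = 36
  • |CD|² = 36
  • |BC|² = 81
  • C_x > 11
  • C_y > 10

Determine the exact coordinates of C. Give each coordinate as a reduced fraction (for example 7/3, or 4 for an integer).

1. C_x = 17  [[AB ⟂ BC ⇒ 6x-102=0] ∩ [|C−(11, 19)|²=36]]
2. C_y = 19  [[AB ⟂ BC ⇒ 6x-102=0] ∩ [|C−(11, 19)|²=36]]
   so C = (17, 19)

C = (17, 19)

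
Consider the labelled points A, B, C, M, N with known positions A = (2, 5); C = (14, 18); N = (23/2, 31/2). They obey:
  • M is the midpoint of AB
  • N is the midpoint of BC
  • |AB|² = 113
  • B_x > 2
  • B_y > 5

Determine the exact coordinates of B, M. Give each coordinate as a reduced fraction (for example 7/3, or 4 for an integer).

1. B_x = 9  [B = 2·N−C = 2·(23/2, 31/2)−(14, 18)]
2. B_y = 13  [B = 2·N−C = 2·(23/2, 31/2)−(14, 18)]
   so B = (9, 13)
3. M_x = 11/2  [2·M = A+B = (2, 5)+(9, 13)]
4. M_y = 9  [2·M = A+B = (2, 5)+(9, 13)]
   so M = (11/2, 9)

B = (9, 13)
M = (11/2, 9)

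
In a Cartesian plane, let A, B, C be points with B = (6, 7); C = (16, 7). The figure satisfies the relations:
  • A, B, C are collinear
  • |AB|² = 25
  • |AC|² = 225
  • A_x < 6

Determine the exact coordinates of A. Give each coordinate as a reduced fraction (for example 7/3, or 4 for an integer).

A = (1, 7)

1. A_x = 1  [[A, B, C are collinear ⇒ 10y-70=0] ∩ [|A−(6, 7)|²=25]]
2. A_y = 7  [[A, B, C are collinear ⇒ 10y-70=0] ∩ [|A−(6, 7)|²=25]]
   so A = (1, 7)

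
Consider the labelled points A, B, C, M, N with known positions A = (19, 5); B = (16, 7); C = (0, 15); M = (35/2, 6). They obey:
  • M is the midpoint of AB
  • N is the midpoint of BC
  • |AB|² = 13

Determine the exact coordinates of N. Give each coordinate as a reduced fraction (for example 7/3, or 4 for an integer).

N = (8, 11)

1. N_x = 8  [2·N = B+C = (16, 7)+(0, 15)]
2. N_y = 11  [2·N = B+C = (16, 7)+(0, 15)]
   so N = (8, 11)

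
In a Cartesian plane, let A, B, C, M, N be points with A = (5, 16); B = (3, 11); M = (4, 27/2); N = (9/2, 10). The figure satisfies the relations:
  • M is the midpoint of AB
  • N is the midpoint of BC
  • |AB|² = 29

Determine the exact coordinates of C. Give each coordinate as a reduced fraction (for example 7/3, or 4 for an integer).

1. C_x = 6  [C = 2·N−B = 2·(9/2, 10)−(3, 11)]
2. C_y = 9  [C = 2·N−B = 2·(9/2, 10)−(3, 11)]
   so C = (6, 9)

C = (6, 9)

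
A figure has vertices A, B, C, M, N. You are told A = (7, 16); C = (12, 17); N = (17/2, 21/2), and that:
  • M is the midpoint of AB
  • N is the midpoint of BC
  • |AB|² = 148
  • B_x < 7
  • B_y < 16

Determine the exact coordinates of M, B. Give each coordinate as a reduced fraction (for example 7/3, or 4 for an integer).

1. B_x = 5  [B = 2·N−C = 2·(17/2, 21/2)−(12, 17)]
2. B_y = 4  [B = 2·N−C = 2·(17/2, 21/2)−(12, 17)]
   so B = (5, 4)
3. M_x = 6  [2·M = A+B = (7, 16)+(5, 4)]
4. M_y = 10  [2·M = A+B = (7, 16)+(5, 4)]
   so M = (6, 10)

M = (6, 10)
B = (5, 4)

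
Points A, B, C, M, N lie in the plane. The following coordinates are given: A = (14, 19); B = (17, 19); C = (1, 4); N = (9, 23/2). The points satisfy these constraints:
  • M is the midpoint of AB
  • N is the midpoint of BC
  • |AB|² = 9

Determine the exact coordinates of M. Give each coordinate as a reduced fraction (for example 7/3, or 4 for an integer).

M = (31/2, 19)

1. M_x = 31/2  [2·M = A+B = (14, 19)+(17, 19)]
2. M_y = 19  [2·M = A+B = (14, 19)+(17, 19)]
   so M = (31/2, 19)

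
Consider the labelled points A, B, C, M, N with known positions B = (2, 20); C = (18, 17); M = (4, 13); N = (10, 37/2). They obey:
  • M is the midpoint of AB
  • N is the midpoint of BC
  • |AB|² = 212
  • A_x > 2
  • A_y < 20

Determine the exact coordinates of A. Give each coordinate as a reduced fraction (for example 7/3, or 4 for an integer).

A = (6, 6)

1. A_x = 6  [A = 2·M−B = 2·(4, 13)−(2, 20)]
2. A_y = 6  [A = 2·M−B = 2·(4, 13)−(2, 20)]
   so A = (6, 6)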